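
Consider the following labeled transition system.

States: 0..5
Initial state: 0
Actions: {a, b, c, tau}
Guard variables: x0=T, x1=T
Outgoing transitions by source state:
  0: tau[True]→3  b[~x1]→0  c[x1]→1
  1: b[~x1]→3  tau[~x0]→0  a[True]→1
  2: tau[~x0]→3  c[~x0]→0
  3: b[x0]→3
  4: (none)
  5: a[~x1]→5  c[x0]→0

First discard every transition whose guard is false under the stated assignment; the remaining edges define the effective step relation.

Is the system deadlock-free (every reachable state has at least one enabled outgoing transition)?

Answer: DEADLOCK-FREE

Working:
R = {0,1,3}
  0: c→1  tau→3  [deg 2]
  1: a→1  [deg 1]
  3: b→3  [deg 1]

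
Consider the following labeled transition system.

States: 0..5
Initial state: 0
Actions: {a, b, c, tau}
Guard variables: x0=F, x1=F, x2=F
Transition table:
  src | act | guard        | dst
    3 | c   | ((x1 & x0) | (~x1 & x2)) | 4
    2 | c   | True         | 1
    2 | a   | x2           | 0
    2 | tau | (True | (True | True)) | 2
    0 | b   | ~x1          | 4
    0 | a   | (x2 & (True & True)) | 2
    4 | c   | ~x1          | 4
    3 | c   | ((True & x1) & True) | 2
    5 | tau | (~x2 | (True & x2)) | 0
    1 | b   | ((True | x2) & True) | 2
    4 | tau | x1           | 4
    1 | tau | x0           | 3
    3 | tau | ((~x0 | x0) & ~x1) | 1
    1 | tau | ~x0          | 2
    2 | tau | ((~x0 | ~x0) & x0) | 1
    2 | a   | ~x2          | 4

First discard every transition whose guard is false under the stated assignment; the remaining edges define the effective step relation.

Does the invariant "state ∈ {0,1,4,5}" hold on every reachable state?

Allowed set {0,1,4,5}
Reachable = {0,4}
  0: ✓
  4: ✓

Answer: INVARIANT HOLDS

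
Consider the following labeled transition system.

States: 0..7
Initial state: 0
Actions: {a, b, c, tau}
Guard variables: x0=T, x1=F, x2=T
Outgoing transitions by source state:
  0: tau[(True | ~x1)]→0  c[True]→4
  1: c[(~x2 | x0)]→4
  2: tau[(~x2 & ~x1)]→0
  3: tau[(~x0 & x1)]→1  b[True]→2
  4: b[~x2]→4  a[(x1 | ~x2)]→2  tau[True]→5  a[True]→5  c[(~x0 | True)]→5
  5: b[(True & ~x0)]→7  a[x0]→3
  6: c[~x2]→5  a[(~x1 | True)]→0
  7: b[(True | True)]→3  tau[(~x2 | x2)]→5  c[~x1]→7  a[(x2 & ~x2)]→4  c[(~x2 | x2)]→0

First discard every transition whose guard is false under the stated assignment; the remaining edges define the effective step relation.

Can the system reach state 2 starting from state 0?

After dropping false guards: 13 live edges.
Layer 0: {0}
Layer 1: {4}  cumulative {0,4}
Layer 2: {5}  cumulative {0,4,5}
Layer 3: {3}  cumulative {0,3,4,5}
Layer 4: {2}  cumulative {0,2,3,4,5}
R = {0,2,3,4,5}
Path to 2: c·tau·a·b

Answer: REACHABLE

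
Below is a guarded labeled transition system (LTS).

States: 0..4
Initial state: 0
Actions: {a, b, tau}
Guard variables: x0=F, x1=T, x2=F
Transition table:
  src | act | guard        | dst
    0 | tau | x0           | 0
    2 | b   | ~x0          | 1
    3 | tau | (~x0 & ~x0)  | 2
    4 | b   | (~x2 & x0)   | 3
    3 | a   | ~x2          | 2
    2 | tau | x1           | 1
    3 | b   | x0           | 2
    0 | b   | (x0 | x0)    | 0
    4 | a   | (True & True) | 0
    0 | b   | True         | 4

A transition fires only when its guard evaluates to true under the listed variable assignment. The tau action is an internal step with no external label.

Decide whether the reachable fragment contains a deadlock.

Answer: DEADLOCK-FREE

Analysis:
Reach set: {0,4}
  0: b→4  [1 out]
  4: a→0  [1 out]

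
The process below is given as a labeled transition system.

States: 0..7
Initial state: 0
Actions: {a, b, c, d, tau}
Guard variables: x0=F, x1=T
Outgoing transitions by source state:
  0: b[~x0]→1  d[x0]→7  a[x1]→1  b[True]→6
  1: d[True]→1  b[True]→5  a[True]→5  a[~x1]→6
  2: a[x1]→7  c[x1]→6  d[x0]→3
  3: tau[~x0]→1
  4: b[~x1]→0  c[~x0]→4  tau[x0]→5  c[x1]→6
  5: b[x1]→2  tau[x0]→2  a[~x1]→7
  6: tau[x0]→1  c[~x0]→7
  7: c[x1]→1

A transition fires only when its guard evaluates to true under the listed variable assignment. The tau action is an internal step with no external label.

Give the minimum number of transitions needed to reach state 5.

BFS to 5:
  depth 0: {0}
  depth 1: {1,6}
  depth 2: {5,7}
first hit 5 at d=2 via a·a

Answer: 2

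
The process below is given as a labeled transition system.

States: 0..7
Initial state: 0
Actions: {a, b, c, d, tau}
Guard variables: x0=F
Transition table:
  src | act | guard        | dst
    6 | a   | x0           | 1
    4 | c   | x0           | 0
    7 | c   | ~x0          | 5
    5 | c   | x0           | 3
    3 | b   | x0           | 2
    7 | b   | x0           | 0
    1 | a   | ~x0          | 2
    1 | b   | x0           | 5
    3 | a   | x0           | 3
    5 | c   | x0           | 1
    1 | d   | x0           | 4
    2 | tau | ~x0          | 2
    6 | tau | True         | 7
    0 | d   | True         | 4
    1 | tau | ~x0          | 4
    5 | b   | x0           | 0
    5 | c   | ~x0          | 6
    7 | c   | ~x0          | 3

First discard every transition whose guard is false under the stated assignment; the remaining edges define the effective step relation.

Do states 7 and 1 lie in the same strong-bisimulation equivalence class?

Compute ~ classes (split until stable):
  P[0] = {{0,1,2,3,4,5,6,7}}
  P[1] = {{0},{1},{2,6},{3,4},{5,7}}
  P[2] = {{0},{1},{2},{3,4},{5},{6},{7}}
7 equivalence class(es) (converged in 3)
[7]={7}  [1]={1}

Answer: NOT BISIMILAR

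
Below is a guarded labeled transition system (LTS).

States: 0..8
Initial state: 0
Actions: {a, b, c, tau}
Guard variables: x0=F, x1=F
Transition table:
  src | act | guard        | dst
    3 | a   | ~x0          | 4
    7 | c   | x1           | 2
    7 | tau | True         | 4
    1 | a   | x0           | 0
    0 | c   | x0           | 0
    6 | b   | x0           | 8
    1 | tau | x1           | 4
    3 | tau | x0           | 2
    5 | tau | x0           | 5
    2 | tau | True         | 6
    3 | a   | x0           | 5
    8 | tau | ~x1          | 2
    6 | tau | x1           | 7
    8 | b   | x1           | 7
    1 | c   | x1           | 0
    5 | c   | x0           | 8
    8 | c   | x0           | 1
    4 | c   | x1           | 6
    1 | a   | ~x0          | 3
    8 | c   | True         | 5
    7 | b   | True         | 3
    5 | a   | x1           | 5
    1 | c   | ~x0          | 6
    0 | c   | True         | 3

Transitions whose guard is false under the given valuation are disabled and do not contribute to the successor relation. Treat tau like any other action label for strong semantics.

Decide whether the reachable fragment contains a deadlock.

Answer: DEADLOCK at state 4

Analysis:
Reachable = {0,3,4}
  0: c→3  [deg 1]
  3: a→4  [deg 1]
  4: ∅  [STUCK]
Path to 4: c·a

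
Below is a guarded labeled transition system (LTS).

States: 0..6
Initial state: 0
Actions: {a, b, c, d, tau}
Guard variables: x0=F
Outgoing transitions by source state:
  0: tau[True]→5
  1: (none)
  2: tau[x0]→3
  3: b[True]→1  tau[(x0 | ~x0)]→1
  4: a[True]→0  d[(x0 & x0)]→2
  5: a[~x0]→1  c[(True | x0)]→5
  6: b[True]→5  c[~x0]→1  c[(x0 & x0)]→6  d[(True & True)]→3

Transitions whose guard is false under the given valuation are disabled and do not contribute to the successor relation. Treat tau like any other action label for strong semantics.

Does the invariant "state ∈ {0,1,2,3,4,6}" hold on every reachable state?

Inv-set: {0,1,2,3,4,6}
Reach set: {0,1,5}
  0: ok
  1: ok
  5: outside
witness against invariant: tau → 5

Answer: INVARIANT VIOLATED at state 5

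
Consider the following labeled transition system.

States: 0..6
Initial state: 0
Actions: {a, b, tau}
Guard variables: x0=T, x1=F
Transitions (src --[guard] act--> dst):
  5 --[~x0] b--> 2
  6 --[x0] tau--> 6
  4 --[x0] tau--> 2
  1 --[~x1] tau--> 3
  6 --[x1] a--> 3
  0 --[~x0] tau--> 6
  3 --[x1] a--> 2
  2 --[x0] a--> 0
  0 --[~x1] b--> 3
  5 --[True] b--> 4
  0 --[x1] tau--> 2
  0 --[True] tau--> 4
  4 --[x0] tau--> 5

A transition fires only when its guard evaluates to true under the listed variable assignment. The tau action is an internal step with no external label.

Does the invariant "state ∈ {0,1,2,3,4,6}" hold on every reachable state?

Inv-set: {0,1,2,3,4,6}
Reach set: {0,2,3,4,5}
  0: ok
  2: ok
  3: ok
  4: ok
  5: VIOLATES
counterexample path to 5: tau·tau

Answer: INVARIANT VIOLATED at state 5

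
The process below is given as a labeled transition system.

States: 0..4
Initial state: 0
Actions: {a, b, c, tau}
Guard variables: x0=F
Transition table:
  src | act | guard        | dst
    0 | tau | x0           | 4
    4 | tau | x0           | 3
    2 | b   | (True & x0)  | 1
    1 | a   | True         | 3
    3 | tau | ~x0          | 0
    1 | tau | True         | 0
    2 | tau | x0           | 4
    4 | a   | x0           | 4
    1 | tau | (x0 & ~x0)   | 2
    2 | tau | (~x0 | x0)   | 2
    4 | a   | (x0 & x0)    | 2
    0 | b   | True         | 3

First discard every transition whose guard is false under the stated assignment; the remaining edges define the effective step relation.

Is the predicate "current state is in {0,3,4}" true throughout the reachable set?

Answer: INVARIANT HOLDS

Working:
Inv-set: {0,3,4}
Reach set: {0,3}
  0: ok
  3: ok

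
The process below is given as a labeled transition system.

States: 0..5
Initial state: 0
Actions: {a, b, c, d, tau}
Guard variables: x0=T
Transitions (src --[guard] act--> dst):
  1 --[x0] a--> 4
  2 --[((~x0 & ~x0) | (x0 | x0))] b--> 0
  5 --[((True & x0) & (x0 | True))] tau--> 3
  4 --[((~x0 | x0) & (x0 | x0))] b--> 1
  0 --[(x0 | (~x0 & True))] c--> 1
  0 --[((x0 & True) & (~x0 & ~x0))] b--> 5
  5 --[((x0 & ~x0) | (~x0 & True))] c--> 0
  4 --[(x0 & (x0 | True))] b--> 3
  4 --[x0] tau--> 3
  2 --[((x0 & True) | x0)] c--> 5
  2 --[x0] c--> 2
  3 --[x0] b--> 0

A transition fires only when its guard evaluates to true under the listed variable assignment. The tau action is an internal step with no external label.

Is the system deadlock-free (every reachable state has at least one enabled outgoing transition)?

Reachable = {0,1,3,4}
  0: c→1  [1 out]
  1: a→4  [1 out]
  3: b→0  [1 out]
  4: b→1  b→3  tau→3  [3 out]

Answer: DEADLOCK-FREE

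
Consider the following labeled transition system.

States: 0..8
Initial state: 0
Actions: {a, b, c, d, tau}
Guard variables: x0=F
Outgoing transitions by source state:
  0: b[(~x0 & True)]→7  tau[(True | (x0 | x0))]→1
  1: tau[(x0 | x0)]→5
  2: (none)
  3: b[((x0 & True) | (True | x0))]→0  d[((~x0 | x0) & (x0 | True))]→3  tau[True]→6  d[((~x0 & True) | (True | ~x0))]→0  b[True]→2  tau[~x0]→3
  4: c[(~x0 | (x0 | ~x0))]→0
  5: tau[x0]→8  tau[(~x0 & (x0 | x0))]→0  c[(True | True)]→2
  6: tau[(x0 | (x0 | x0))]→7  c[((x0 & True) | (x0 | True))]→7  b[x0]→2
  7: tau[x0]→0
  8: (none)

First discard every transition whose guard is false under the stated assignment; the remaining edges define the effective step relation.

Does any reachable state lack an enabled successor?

R = {0,1,7}
  0: b→7  tau→1  [2 exit(s)]
  1: ∅  [no exit]
  7: ∅  [no exit]
trace reaching 1: tau

Answer: DEADLOCK at state 1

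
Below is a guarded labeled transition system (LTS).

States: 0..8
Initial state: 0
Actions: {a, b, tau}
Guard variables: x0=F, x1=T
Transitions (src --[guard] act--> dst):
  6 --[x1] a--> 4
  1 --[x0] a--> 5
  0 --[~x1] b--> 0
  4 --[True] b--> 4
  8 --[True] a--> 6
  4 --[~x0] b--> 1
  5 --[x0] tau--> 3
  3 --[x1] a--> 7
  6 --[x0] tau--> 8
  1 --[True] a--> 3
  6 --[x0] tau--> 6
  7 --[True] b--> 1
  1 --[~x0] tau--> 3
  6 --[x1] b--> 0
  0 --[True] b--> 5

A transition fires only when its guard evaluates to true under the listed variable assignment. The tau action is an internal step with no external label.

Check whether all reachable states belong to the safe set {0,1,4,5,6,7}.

Answer: INVARIANT HOLDS

Analysis:
Inv-set: {0,1,4,5,6,7}
R = {0,5}
  0: ok
  5: ok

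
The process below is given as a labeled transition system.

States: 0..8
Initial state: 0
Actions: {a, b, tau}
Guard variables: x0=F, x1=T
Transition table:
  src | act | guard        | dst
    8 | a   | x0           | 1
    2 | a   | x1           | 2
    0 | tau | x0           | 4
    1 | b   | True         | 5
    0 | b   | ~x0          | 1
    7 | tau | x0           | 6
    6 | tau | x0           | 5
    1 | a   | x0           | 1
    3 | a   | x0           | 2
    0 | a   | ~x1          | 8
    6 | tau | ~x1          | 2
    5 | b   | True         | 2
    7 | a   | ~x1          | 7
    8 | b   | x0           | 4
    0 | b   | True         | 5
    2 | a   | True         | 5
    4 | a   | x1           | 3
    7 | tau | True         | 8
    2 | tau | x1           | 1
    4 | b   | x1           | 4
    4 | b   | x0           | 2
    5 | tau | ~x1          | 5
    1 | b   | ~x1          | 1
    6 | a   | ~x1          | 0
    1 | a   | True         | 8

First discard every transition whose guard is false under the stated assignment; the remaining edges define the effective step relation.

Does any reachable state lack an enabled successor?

Reachable = {0,1,2,5,8}
  0: b→1  b→5  [deg 2]
  1: a→8  b→5  [deg 2]
  2: a→2  a→5  tau→1  [deg 3]
  5: b→2  [deg 1]
  8: ∅  [STUCK]
witness 8: b·a

Answer: DEADLOCK at state 8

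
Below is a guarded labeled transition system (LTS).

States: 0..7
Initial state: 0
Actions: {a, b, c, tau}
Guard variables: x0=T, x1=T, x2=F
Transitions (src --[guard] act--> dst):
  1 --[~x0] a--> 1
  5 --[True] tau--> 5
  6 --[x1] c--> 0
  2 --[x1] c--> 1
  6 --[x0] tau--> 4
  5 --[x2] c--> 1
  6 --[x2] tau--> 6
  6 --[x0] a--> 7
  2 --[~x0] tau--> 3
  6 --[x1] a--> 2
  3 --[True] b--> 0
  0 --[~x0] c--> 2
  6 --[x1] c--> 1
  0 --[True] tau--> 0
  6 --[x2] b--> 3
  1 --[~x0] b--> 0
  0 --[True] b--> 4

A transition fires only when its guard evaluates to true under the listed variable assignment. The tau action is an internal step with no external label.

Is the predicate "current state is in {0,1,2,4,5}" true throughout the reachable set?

Answer: INVARIANT HOLDS

Working:
Safe = {0,1,2,4,5}
R = {0,4}
  0: safe
  4: safe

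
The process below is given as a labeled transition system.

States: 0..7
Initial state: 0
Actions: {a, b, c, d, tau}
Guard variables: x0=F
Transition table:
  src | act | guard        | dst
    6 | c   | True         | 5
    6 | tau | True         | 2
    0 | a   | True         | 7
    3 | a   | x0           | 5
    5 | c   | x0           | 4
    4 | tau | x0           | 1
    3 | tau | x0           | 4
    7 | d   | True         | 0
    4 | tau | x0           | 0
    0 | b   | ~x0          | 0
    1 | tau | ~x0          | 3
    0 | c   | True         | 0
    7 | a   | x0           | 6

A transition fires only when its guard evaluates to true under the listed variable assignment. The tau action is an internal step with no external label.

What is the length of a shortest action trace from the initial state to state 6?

BFS to 6:
  Layer 0: {0}
  Layer 1: {7}
6 never appears.

Answer: UNREACHABLE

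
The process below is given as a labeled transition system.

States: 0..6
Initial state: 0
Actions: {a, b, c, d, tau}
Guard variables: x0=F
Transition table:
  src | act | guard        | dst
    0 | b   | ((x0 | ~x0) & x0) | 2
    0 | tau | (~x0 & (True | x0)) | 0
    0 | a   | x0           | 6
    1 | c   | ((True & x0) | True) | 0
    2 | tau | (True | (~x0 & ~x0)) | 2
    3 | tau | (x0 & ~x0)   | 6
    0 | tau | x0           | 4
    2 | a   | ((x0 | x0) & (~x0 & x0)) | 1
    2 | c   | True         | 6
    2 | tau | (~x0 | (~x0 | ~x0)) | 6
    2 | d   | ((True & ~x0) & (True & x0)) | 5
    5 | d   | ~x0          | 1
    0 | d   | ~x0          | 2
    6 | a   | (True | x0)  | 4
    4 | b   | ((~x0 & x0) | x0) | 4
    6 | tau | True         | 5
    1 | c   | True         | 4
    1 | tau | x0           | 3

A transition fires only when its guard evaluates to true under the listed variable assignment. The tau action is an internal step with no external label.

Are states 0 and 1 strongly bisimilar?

Answer: NOT BISIMILAR

Analysis:
Compute ~ classes (split until stable):
  π0 = {{0,1,2,3,4,5,6}}
  π1 = {{0},{1},{2},{3,4},{5},{6}}
6 equivalence class(es) (converged in 2)
[0]={0}  [1]={1}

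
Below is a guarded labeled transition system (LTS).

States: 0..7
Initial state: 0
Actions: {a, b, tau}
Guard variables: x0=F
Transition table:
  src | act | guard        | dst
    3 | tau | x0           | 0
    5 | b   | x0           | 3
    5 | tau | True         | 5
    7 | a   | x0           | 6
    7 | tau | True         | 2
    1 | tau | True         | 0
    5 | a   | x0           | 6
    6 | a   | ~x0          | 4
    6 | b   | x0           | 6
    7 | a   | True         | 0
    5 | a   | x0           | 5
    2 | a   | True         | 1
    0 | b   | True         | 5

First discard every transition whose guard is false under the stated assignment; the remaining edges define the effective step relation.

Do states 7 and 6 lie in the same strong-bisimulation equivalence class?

Compute ~ classes (split until stable):
  π0 = {{0,1,2,3,4,5,6,7}}
  π1 = {{0},{1,5},{2,6},{3,4},{7}}
  π2 = {{0},{1},{2},{3,4},{5},{6},{7}}
stable after 3 split(s): 7 block(s)
class of 7: {7}; class of 6: {6}

Answer: NOT BISIMILAR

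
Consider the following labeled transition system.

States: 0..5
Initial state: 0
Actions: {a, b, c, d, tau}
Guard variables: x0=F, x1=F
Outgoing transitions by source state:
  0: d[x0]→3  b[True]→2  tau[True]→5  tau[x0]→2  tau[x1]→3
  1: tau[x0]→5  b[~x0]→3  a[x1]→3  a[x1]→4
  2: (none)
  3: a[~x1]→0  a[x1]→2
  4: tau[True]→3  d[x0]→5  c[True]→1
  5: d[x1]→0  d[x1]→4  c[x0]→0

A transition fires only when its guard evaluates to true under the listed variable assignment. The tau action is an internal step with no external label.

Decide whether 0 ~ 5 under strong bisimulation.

Answer: NOT BISIMILAR

Trace:
Compute ~ classes (split until stable):
  π0 = {{0,1,2,3,4,5}}
  π1 = {{0},{1},{2,5},{3},{4}}
5 equivalence class(es) (converged in 2)
[0]={0}  [5]={2,5}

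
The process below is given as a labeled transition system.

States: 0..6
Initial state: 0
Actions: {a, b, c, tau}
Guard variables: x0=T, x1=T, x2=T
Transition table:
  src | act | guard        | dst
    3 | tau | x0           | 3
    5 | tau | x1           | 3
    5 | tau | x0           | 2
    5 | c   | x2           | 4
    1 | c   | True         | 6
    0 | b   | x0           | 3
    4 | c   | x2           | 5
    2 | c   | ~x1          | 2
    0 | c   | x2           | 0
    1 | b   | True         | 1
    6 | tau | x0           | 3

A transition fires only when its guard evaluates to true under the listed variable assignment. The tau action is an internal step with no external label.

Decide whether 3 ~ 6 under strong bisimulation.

Answer: BISIMILAR

Working:
Refine partition for ~:
  P[0] = {{0,1,2,3,4,5,6}}
  P[1] = {{0,1},{2},{3,6},{4},{5}}
  P[2] = {{0},{1},{2},{3,6},{4},{5}}
6 equivalence class(es) (converged in 3)
class of 3: {3,6}; class of 6: {3,6}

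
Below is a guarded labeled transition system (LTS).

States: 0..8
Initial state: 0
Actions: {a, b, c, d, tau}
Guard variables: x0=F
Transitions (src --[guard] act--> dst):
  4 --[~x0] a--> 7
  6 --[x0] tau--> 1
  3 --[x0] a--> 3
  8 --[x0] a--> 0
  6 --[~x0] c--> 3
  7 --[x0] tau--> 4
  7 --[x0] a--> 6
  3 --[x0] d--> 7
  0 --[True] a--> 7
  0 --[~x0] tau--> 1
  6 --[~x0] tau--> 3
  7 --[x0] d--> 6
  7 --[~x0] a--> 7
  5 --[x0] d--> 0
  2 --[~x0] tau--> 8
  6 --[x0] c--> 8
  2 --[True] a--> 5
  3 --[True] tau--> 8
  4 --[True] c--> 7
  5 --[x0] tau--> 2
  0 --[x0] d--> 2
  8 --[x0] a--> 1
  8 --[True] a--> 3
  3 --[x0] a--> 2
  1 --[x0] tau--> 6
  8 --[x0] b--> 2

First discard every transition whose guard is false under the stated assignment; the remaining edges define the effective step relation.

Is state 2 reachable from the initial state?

Answer: UNREACHABLE

Trace:
11 transition(s) survive guard evaluation.
L0 = {0}
L1 = {1,7}  cumulative {0,1,7}
Reachable = {0,1,7}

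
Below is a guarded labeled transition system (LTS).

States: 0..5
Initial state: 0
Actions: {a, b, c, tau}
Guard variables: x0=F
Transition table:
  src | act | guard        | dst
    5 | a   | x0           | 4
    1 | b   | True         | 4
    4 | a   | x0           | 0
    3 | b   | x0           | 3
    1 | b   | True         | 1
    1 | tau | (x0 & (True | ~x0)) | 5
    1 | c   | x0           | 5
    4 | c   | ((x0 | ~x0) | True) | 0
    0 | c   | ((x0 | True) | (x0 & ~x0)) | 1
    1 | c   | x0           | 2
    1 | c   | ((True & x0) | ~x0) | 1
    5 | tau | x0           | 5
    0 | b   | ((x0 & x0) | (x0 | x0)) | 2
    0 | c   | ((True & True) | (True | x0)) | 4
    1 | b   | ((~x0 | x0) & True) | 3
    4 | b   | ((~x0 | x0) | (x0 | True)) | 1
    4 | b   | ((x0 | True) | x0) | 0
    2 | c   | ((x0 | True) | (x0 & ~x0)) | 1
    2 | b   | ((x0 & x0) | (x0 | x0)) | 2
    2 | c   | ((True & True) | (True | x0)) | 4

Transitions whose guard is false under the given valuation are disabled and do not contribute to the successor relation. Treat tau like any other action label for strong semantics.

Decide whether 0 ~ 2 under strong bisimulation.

Compute ~ classes (split until stable):
  round 0: {{0,1,2,3,4,5}}
  round 1: {{0,2},{1,4},{3,5}}
  round 2: {{0,2},{1},{3,5},{4}}
stable after 3 split(s): 4 block(s)
0∈{0,2}, 2∈{0,2}

Answer: BISIMILAR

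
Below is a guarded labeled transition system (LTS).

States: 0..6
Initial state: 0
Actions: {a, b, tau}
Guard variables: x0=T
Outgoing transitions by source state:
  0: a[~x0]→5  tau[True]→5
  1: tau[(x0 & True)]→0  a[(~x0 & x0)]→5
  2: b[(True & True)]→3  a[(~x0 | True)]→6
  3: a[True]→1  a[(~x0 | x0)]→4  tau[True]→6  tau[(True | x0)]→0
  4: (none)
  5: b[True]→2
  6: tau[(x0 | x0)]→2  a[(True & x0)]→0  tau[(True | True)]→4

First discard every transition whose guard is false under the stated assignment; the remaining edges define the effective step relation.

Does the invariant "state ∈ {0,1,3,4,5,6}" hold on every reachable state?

Answer: INVARIANT VIOLATED at state 2

Trace:
Allowed set {0,1,3,4,5,6}
Reach set: {0,1,2,3,4,5,6}
  0: ok
  1: ok
  2: VIOLATES
  3: ok
  4: ok
  5: ok
  6: ok
witness against invariant: tau·b → 2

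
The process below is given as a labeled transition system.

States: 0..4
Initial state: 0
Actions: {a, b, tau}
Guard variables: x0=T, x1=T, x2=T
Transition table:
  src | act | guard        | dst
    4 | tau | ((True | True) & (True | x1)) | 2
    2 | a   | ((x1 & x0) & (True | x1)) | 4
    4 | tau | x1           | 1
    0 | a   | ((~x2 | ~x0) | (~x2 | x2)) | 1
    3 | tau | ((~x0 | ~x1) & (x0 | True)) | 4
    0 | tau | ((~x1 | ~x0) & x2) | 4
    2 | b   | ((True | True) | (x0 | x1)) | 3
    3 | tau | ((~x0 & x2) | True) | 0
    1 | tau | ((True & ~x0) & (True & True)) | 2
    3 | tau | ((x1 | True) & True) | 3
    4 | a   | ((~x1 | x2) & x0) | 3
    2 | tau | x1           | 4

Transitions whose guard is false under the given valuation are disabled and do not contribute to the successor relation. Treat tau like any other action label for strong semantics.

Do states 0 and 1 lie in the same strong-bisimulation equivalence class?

Refine partition for ~:
  P[0] = {{0,1,2,3,4}}
  P[1] = {{0},{1},{2},{3},{4}}
stable after 2 split(s): 5 block(s)
[0]={0}  [1]={1}

Answer: NOT BISIMILAR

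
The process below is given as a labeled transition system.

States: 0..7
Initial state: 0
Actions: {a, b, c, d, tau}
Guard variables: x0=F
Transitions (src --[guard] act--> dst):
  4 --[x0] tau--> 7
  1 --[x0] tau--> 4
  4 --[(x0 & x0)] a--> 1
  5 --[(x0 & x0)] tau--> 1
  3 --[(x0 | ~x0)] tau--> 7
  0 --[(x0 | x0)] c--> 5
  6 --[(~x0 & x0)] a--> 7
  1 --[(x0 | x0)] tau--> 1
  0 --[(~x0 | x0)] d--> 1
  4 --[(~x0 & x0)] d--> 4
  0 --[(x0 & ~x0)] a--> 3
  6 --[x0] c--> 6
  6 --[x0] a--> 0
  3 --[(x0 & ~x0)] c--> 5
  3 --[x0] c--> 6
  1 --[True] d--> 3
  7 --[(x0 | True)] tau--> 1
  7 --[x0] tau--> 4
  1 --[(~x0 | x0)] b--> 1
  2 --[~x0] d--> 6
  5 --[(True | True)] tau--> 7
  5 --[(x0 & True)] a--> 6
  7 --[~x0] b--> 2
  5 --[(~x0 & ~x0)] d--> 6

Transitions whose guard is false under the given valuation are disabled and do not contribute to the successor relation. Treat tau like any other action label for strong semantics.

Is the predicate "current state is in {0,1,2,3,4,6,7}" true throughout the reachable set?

Inv-set: {0,1,2,3,4,6,7}
R = {0,1,2,3,6,7}
  0: ✓
  1: ✓
  2: ✓
  3: ✓
  6: ✓
  7: ✓

Answer: INVARIANT HOLDS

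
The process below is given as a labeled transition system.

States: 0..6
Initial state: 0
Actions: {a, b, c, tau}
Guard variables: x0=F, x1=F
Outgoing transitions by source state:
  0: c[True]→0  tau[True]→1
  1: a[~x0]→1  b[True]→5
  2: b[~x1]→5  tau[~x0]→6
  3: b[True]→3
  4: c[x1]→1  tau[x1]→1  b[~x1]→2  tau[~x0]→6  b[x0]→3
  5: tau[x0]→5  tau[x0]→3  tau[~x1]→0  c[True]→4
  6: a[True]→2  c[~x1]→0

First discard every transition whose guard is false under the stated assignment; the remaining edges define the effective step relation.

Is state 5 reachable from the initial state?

Guard filter leaves 13 enabled edge(s).
Layer 0: {0}
Layer 1: {1}  cumulative {0,1}
Layer 2: {5}  cumulative {0,1,5}
Layer 3: {4}  cumulative {0,1,4,5}
Layer 4: {2,6}  cumulative {0,1,2,4,5,6}
Reachable = {0,1,2,4,5,6}
Path to 5: tau·b

Answer: REACHABLE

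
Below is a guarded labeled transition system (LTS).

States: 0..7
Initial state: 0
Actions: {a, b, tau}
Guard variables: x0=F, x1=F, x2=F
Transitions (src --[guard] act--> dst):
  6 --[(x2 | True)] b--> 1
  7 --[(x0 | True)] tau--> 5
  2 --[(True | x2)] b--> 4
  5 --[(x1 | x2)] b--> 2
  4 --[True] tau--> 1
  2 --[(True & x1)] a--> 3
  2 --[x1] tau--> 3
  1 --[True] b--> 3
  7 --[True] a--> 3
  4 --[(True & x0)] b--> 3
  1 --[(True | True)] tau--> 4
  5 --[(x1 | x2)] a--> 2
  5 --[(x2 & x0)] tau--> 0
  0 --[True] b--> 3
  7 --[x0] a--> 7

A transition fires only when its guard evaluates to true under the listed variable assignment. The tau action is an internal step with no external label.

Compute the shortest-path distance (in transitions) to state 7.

Layered search for 7:
  Layer 0: {0}
  Layer 1: {3}
7 never appears.

Answer: UNREACHABLE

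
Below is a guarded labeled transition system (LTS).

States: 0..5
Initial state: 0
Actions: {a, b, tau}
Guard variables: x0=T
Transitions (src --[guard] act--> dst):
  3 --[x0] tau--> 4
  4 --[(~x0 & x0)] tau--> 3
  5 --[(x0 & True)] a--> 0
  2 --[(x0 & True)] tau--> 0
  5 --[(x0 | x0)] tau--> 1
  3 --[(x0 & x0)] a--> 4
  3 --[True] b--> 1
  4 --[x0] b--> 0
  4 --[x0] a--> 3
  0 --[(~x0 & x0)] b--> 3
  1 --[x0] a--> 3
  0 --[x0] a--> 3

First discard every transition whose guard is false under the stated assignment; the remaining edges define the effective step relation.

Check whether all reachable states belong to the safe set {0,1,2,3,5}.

Inv-set: {0,1,2,3,5}
Reachable = {0,1,3,4}
  0: ok
  1: ok
  3: ok
  4: ✗ unsafe
reach 4 via a·tau — violates

Answer: INVARIANT VIOLATED at state 4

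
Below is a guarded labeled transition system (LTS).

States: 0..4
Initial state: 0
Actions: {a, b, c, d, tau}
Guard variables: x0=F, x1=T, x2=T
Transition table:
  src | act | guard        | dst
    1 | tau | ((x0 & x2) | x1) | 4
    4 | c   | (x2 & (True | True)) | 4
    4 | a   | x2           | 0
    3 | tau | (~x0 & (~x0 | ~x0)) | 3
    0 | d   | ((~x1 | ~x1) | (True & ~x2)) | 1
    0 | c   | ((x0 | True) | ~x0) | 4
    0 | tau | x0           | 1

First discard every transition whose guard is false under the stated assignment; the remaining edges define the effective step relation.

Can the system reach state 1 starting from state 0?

5 transition(s) survive guard evaluation.
L0 = {0}
L1 = {4}  now seen {0,4}
R = {0,4}

Answer: UNREACHABLE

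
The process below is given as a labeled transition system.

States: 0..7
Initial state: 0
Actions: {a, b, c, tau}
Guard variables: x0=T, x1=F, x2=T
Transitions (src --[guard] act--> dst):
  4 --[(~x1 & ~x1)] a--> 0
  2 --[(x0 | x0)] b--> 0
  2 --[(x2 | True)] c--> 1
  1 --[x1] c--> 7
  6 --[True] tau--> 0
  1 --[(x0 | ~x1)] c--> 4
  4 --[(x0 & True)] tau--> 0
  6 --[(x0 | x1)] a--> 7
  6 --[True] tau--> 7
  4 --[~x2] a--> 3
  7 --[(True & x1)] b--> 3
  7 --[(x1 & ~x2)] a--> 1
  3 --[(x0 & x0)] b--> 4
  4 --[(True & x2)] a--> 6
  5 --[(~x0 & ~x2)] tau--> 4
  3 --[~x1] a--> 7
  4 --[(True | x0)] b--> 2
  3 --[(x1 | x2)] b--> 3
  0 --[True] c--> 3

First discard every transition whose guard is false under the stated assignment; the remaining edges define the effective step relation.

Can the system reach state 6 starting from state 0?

Answer: REACHABLE

Working:
After dropping false guards: 14 live edges.
depth 0: {0}
depth 1: {3}  cumulative {0,3}
depth 2: {4,7}  cumulative {0,3,4,7}
depth 3: {2,6}  cumulative {0,2,3,4,6,7}
depth 4: {1}  cumulative {0,1,2,3,4,6,7}
R = {0,1,2,3,4,6,7}
witness 6: c·b·a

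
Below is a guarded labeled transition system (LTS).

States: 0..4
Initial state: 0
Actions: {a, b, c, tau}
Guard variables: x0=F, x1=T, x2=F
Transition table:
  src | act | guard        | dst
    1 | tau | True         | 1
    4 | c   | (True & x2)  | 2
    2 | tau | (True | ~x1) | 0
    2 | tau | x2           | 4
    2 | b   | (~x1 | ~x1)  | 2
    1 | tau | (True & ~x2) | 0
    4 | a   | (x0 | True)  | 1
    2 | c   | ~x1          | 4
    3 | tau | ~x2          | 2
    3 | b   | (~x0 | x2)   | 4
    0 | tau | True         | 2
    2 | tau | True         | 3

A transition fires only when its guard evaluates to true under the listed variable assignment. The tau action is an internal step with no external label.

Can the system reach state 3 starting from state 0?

Answer: REACHABLE

Trace:
After dropping false guards: 8 live edges.
L0 = {0}
L1 = {2}  cumulative {0,2}
L2 = {3}  cumulative {0,2,3}
L3 = {4}  cumulative {0,2,3,4}
L4 = {1}  cumulative {0,1,2,3,4}
Reach set: {0,1,2,3,4}
witness 3: tau·tau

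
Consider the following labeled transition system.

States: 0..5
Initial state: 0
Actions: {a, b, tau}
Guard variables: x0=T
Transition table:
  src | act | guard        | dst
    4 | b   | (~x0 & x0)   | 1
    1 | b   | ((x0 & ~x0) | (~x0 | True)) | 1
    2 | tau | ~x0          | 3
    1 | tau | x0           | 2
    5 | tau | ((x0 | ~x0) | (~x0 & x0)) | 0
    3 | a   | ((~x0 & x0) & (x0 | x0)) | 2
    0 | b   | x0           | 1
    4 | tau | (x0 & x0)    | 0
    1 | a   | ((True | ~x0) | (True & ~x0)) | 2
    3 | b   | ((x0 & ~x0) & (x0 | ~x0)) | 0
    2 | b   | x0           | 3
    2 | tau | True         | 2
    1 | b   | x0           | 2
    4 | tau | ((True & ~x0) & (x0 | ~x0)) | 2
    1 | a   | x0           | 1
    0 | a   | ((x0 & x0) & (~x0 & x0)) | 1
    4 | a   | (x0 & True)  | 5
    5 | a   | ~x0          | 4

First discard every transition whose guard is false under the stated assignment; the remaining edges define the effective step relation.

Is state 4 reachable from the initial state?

Answer: UNREACHABLE

Working:
After dropping false guards: 11 live edges.
depth 0: {0}
depth 1: {1}  cumulative {0,1}
depth 2: {2}  cumulative {0,1,2}
depth 3: {3}  cumulative {0,1,2,3}
R = {0,1,2,3}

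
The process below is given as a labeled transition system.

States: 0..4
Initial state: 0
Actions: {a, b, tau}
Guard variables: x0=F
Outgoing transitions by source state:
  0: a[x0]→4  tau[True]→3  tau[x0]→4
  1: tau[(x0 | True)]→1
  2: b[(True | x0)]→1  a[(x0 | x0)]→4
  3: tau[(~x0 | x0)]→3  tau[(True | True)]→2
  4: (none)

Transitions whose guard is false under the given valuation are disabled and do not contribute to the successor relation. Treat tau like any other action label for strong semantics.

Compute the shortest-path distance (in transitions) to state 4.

Answer: UNREACHABLE

Analysis:
Breadth-first toward 4:
  depth 0: {0}
  depth 1: {3}
  depth 2: {2}
  depth 3: {1}
4 never appears.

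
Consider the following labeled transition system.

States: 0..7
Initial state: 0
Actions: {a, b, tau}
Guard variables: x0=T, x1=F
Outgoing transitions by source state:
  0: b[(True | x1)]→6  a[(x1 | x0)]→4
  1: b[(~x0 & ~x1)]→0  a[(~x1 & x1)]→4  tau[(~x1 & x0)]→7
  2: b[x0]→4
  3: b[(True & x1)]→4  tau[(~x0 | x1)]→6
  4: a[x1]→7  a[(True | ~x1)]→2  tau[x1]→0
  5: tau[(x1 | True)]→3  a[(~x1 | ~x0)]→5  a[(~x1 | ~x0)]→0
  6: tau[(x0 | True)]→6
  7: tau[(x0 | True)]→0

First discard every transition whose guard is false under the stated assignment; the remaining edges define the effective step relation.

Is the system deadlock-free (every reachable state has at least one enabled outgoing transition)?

R = {0,2,4,6}
  0: a→4  b→6  [2 exit(s)]
  2: b→4  [1 exit(s)]
  4: a→2  [1 exit(s)]
  6: tau→6  [1 exit(s)]

Answer: DEADLOCK-FREE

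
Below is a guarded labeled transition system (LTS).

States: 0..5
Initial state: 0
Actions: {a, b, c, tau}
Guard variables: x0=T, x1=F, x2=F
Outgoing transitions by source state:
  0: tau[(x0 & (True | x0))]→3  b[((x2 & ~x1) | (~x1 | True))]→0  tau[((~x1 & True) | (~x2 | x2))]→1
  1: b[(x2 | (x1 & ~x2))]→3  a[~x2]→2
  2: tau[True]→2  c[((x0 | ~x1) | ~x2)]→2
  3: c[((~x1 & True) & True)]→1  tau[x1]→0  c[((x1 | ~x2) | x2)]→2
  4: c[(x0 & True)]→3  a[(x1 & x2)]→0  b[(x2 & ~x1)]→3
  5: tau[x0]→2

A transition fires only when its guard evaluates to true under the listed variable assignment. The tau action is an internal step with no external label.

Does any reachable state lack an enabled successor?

Answer: DEADLOCK-FREE

Working:
Reach set: {0,1,2,3}
  0: b→0  tau→1  tau→3  [3 out]
  1: a→2  [1 out]
  2: c→2  tau→2  [2 out]
  3: c→1  c→2  [2 out]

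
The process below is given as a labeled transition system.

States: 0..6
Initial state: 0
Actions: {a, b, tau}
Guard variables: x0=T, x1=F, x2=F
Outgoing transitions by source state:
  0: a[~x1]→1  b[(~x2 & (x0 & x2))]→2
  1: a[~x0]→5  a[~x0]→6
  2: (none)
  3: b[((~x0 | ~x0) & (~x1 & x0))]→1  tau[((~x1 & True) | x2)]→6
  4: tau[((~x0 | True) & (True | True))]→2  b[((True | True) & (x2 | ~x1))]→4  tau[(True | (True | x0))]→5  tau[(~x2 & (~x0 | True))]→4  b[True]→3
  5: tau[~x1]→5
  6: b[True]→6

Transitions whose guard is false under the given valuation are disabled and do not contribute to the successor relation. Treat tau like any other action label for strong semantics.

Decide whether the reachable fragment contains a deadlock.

R = {0,1}
  0: a→1  [1 exit(s)]
  1: ∅  [deadlock]
trace reaching 1: a

Answer: DEADLOCK at state 1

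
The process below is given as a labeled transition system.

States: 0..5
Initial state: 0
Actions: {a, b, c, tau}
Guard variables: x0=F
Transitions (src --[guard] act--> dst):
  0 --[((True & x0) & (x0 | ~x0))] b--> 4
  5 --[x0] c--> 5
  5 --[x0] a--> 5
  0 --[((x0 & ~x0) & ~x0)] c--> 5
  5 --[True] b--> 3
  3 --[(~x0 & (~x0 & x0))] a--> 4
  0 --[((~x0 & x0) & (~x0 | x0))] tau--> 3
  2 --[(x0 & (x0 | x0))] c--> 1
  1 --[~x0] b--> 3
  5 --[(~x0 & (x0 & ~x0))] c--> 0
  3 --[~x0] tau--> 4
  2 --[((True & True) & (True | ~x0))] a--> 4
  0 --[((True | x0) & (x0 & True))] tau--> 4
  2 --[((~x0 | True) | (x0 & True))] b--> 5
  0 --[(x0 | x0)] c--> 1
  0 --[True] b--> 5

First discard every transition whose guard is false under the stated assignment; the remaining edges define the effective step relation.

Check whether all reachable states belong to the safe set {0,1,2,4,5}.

Answer: INVARIANT VIOLATED at state 3

Trace:
Allowed set {0,1,2,4,5}
R = {0,3,4,5}
  0: ok
  3: VIOLATES
  4: ok
  5: ok
witness against invariant: b·b → 3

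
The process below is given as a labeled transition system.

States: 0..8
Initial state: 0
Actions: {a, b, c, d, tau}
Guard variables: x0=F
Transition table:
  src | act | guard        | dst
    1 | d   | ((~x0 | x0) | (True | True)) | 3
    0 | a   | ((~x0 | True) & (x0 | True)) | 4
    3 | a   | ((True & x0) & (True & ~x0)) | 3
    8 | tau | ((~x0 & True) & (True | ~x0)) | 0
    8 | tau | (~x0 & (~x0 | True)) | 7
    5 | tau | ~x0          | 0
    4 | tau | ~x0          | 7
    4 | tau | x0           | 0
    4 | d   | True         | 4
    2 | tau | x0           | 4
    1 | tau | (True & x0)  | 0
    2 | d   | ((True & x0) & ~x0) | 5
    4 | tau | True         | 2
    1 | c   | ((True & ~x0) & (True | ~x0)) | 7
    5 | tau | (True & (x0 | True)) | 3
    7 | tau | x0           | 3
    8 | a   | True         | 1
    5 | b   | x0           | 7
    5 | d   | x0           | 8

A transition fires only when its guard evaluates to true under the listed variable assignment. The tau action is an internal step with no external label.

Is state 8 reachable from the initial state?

Answer: UNREACHABLE

Analysis:
11 transition(s) survive guard evaluation.
L0 = {0}
L1 = {4}  cumulative {0,4}
L2 = {2,7}  cumulative {0,2,4,7}
Reach set: {0,2,4,7}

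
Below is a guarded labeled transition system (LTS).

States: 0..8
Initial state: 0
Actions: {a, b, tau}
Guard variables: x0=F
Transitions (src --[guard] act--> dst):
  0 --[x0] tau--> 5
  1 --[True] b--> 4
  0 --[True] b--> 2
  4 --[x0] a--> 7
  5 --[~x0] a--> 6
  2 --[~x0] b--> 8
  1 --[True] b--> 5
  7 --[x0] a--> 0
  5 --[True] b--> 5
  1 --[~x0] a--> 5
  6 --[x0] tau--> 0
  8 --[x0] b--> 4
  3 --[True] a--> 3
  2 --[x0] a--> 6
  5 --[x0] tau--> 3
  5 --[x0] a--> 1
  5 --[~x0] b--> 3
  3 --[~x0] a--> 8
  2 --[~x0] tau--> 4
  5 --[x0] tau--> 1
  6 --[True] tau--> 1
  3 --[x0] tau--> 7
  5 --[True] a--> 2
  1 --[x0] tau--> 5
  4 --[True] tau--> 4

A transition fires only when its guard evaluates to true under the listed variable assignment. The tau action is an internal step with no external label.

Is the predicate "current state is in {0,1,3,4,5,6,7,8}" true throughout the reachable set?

Safe = {0,1,3,4,5,6,7,8}
Reach set: {0,2,4,8}
  0: ✓
  2: outside
  4: ✓
  8: ✓
counterexample path to 2: b

Answer: INVARIANT VIOLATED at state 2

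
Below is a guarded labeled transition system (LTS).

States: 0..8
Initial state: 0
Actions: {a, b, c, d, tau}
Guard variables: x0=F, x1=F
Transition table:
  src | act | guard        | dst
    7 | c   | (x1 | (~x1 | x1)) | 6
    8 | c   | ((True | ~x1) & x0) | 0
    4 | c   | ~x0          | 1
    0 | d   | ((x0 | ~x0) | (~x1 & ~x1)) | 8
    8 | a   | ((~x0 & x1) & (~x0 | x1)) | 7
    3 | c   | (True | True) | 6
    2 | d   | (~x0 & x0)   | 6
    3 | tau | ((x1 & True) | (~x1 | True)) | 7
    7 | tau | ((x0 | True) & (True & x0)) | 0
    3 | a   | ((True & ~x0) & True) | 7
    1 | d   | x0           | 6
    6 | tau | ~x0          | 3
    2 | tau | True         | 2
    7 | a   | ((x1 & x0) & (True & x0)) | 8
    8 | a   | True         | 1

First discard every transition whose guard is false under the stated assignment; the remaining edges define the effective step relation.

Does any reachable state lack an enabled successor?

Reachable = {0,1,8}
  0: d→8  [1 exit(s)]
  1: ∅  [no exit]
  8: a→1  [1 exit(s)]
Path to 1: d·a

Answer: DEADLOCK at state 1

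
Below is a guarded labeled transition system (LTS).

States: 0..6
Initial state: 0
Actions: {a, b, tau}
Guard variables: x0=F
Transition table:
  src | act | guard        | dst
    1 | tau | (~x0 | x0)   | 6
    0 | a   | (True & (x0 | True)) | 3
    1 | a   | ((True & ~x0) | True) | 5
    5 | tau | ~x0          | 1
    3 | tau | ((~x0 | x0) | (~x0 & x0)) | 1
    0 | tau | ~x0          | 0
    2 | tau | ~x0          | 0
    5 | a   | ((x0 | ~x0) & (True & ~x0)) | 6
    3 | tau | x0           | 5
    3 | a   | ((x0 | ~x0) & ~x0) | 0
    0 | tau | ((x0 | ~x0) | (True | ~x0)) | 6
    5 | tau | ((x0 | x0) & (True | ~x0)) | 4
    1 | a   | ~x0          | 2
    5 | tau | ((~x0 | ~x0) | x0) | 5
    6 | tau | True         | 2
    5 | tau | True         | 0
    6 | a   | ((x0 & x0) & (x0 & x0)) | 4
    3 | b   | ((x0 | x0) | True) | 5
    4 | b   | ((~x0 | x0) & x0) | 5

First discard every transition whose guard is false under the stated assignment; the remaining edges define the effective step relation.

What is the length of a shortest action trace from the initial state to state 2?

Layered search for 2:
  Layer 0: {0}
  Layer 1: {3,6}
  Layer 2: {1,2,5}
depth(2)=2, e.g. tau·tau

Answer: 2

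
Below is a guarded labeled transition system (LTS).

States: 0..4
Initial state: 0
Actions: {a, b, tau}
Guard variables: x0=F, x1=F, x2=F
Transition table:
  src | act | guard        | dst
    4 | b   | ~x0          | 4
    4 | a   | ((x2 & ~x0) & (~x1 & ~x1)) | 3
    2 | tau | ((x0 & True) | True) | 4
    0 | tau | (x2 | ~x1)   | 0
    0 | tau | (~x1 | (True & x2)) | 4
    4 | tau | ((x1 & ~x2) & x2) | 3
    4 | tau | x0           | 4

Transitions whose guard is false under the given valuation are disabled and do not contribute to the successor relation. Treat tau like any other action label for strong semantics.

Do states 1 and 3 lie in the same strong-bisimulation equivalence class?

Answer: BISIMILAR

Analysis:
Refine partition for ~:
  round 0: {{0,1,2,3,4}}
  round 1: {{0,2},{1,3},{4}}
  round 2: {{0},{1,3},{2},{4}}
Fixed point at round 3; 4 class(es).
1∈{1,3}, 3∈{1,3}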